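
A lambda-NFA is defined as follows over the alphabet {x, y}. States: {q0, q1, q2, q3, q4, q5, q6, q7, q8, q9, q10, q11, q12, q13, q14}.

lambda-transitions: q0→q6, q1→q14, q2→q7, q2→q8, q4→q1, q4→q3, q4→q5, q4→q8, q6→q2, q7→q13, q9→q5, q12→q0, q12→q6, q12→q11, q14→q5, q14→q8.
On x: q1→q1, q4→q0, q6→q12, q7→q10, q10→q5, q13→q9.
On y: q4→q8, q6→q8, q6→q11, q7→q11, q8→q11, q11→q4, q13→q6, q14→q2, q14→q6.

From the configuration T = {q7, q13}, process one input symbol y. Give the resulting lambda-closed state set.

q7 on y → {q11}.
q13 on y → {q6}.
Union after reading y: {q6, q11}.
Now take the lambda-closure:
From q6 via lambda: add q2.
From q2 via lambda: add q7, q8.
From q7 via lambda: add q13.
No new states can be added; the closed set is {q2, q6, q7, q8, q11, q13}.

{q2, q6, q7, q8, q11, q13}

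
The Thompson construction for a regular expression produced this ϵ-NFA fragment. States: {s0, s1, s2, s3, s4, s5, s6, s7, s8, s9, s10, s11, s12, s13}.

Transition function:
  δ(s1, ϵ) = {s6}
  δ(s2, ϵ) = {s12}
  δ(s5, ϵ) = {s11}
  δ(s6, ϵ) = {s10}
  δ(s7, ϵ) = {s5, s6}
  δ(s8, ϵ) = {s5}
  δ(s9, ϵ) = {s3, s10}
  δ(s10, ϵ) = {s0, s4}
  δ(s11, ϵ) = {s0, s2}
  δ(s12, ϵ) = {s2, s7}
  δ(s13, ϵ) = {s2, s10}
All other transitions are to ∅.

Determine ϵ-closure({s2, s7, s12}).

{s0, s2, s4, s5, s6, s7, s10, s11, s12}

Start with {s2, s7, s12}.
From s7 via ϵ: add s5, s6.
From s5 via ϵ: add s11.
From s6 via ϵ: add s10.
From s10 via ϵ: add s0, s4.
No new states can be added; the closed set is {s0, s2, s4, s5, s6, s7, s10, s11, s12}.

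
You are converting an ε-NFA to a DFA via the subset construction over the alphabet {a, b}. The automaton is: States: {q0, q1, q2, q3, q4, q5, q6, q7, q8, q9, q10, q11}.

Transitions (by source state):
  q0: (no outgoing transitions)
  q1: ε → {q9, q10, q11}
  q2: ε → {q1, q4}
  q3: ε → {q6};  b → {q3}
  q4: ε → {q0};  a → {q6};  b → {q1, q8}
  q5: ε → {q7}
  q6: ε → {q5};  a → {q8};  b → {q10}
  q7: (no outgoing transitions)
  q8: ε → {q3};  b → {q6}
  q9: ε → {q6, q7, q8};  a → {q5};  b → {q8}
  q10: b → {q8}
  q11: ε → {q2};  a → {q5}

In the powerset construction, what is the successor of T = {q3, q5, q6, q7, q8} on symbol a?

q6 on a → {q8}.
No a-transition from q3, q5, q7, q8.
Union after reading a: {q8}.
Now take the ε-closure:
From q8 via ε: add q3.
From q3 via ε: add q6.
From q6 via ε: add q5.
From q5 via ε: add q7.
No new states can be added; the closed set is {q3, q5, q6, q7, q8}.

{q3, q5, q6, q7, q8}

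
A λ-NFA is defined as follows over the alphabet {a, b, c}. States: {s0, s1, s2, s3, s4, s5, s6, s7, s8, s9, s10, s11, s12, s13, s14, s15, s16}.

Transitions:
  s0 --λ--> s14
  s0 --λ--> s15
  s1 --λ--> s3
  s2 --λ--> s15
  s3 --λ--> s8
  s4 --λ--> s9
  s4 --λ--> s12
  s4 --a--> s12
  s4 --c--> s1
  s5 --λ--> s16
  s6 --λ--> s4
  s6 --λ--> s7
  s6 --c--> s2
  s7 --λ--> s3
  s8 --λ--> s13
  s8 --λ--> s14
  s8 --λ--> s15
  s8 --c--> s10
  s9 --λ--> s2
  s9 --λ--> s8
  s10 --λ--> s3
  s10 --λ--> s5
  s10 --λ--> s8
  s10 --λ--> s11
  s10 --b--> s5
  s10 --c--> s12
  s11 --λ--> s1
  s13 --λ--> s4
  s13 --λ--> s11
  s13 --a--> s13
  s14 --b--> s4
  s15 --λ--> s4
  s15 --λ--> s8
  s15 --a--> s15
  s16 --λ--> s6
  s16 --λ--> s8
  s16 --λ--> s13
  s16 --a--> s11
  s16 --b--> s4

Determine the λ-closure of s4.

Start with {s4}.
From s4 via λ: add s9, s12.
From s9 via λ: add s2, s8.
From s2 via λ: add s15.
From s8 via λ: add s13, s14.
From s13 via λ: add s11.
From s11 via λ: add s1.
From s1 via λ: add s3.
No new states can be added; the closed set is {s1, s2, s3, s4, s8, s9, s11, s12, s13, s14, s15}.

{s1, s2, s3, s4, s8, s9, s11, s12, s13, s14, s15}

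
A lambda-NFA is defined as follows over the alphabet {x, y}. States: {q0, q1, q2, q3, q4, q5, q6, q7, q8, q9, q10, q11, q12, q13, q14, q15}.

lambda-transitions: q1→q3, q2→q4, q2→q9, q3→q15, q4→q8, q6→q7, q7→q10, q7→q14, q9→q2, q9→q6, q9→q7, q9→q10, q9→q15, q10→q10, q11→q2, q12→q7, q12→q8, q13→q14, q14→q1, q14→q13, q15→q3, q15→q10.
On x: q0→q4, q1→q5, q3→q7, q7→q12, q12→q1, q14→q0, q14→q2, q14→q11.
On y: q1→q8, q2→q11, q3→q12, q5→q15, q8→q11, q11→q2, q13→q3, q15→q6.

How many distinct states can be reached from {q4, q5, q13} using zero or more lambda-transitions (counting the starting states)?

9

Start with {q4, q5, q13}.
From q4 via lambda: add q8.
From q13 via lambda: add q14.
From q14 via lambda: add q1.
From q1 via lambda: add q3.
From q3 via lambda: add q15.
From q15 via lambda: add q10.
lambda-closure = {q1, q3, q4, q5, q8, q10, q13, q14, q15}, which has 9 states.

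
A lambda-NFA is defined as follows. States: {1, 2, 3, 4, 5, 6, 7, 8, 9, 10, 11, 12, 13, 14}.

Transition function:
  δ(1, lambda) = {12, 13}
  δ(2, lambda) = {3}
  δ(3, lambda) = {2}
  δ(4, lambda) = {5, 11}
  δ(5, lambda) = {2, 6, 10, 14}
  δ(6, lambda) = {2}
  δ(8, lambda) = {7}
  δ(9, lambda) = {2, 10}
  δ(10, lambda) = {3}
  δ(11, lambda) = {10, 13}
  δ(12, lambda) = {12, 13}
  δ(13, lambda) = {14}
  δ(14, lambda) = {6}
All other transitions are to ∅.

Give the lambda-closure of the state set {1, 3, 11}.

Start with {1, 3, 11}.
From 1 via lambda: add 12, 13.
From 3 via lambda: add 2.
From 11 via lambda: add 10.
From 13 via lambda: add 14.
From 14 via lambda: add 6.
No new states can be added; the closed set is {1, 2, 3, 6, 10, 11, 12, 13, 14}.

{1, 2, 3, 6, 10, 11, 12, 13, 14}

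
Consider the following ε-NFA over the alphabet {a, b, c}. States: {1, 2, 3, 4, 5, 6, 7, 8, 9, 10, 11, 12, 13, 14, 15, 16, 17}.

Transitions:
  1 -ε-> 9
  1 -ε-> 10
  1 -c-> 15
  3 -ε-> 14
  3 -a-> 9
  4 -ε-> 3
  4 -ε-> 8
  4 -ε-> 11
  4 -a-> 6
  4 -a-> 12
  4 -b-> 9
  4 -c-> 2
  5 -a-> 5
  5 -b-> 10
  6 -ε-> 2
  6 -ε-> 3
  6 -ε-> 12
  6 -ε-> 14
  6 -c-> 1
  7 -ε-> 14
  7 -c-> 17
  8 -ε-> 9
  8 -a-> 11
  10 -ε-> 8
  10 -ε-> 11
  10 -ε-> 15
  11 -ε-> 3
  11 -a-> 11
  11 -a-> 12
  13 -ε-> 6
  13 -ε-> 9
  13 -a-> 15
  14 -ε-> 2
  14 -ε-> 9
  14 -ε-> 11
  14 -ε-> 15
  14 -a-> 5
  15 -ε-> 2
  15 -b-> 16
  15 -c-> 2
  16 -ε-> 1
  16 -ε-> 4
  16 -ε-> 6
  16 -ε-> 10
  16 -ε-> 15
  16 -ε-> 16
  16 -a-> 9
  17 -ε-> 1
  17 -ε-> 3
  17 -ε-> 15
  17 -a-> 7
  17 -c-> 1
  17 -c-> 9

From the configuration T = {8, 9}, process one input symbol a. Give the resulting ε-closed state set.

{2, 3, 9, 11, 14, 15}

8 on a → {11}.
No a-transition from 9.
Union after reading a: {11}.
Now take the ε-closure:
From 11 via ε: add 3.
From 3 via ε: add 14.
From 14 via ε: add 2, 9, 15.
No new states can be added; the closed set is {2, 3, 9, 11, 14, 15}.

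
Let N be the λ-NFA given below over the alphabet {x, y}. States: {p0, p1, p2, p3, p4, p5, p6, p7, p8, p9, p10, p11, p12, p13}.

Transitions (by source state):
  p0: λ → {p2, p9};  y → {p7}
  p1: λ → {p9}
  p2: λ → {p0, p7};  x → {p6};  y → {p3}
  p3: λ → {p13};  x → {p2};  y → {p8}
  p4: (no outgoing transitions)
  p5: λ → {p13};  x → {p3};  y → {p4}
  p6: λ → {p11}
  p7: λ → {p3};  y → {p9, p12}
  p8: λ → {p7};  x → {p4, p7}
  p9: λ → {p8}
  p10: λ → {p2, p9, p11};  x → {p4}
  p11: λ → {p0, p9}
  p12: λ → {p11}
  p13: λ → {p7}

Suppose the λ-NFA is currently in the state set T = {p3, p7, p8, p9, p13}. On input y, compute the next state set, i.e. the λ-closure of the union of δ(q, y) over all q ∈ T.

{p0, p2, p3, p7, p8, p9, p11, p12, p13}

p3 on y → {p8}.
p7 on y → {p9, p12}.
No y-transition from p8, p9, p13.
Union after reading y: {p8, p9, p12}.
Now take the λ-closure:
From p8 via λ: add p7.
From p12 via λ: add p11.
From p7 via λ: add p3.
From p11 via λ: add p0.
From p0 via λ: add p2.
From p3 via λ: add p13.
No new states can be added; the closed set is {p0, p2, p3, p7, p8, p9, p11, p12, p13}.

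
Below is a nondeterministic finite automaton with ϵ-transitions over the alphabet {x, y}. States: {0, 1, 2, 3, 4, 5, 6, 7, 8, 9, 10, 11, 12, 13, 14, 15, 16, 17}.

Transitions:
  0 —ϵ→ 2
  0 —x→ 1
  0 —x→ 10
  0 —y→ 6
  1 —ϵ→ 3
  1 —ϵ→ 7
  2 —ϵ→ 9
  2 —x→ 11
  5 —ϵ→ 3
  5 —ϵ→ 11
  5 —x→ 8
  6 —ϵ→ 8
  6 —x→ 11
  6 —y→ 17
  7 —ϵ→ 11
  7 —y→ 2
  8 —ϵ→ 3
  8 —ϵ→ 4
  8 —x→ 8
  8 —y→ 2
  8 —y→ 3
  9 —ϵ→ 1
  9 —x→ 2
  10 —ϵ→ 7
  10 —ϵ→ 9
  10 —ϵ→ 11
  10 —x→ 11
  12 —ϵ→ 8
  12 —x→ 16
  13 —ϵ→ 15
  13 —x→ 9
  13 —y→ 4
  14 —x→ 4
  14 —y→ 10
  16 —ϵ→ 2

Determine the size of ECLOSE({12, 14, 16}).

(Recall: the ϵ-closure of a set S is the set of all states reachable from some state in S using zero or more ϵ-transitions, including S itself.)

Start with {12, 14, 16}.
From 12 via ϵ: add 8.
From 16 via ϵ: add 2.
From 2 via ϵ: add 9.
From 8 via ϵ: add 3, 4.
From 9 via ϵ: add 1.
From 1 via ϵ: add 7.
From 7 via ϵ: add 11.
ϵ-closure = {1, 2, 3, 4, 7, 8, 9, 11, 12, 14, 16}, which has 11 states.

11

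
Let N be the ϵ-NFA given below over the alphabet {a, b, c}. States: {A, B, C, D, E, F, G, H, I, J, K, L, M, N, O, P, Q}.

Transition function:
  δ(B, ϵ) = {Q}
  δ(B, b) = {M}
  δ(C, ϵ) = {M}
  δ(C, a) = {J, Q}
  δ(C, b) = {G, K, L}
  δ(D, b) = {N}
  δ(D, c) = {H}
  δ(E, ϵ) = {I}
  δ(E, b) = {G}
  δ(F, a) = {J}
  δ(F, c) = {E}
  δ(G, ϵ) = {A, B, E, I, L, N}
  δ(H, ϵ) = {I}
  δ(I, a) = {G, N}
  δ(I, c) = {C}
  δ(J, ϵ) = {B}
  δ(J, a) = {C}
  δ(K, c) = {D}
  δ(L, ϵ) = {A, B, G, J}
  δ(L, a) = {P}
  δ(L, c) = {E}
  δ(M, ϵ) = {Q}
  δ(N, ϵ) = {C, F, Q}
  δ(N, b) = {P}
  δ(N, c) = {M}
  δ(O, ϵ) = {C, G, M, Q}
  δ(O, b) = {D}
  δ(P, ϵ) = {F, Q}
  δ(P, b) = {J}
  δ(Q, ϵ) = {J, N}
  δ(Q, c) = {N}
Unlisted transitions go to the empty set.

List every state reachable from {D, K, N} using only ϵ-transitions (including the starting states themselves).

Start with {D, K, N}.
From N via ϵ: add C, F, Q.
From C via ϵ: add M.
From Q via ϵ: add J.
From J via ϵ: add B.
No new states can be added; the closed set is {B, C, D, F, J, K, M, N, Q}.

{B, C, D, F, J, K, M, N, Q}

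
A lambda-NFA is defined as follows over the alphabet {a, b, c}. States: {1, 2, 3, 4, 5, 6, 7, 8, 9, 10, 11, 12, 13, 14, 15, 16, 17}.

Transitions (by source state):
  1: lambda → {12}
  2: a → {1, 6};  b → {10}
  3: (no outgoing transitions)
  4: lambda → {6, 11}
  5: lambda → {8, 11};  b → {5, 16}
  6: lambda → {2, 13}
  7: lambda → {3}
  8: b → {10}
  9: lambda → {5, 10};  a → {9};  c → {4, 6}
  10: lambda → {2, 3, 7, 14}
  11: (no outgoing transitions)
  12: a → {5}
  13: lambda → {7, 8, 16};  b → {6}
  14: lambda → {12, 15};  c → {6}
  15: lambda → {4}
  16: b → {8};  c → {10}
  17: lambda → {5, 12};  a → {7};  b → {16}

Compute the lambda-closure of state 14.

Start with {14}.
From 14 via lambda: add 12, 15.
From 15 via lambda: add 4.
From 4 via lambda: add 6, 11.
From 6 via lambda: add 2, 13.
From 13 via lambda: add 7, 8, 16.
From 7 via lambda: add 3.
No new states can be added; the closed set is {2, 3, 4, 6, 7, 8, 11, 12, 13, 14, 15, 16}.

{2, 3, 4, 6, 7, 8, 11, 12, 13, 14, 15, 16}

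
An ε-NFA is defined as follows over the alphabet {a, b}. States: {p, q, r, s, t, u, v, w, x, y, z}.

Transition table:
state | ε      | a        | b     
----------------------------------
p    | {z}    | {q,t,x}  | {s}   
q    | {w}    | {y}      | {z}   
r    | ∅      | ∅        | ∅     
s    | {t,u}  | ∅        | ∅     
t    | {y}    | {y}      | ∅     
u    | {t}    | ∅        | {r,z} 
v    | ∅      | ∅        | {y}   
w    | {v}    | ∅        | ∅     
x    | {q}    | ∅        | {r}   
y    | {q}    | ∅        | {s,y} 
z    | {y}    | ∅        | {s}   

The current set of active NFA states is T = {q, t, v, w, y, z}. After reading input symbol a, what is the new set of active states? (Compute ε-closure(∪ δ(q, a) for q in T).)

q on a → {y}.
t on a → {y}.
No a-transition from v, w, y, z.
Union after reading a: {y}.
Now take the ε-closure:
From y via ε: add q.
From q via ε: add w.
From w via ε: add v.
No new states can be added; the closed set is {q, v, w, y}.

{q, v, w, y}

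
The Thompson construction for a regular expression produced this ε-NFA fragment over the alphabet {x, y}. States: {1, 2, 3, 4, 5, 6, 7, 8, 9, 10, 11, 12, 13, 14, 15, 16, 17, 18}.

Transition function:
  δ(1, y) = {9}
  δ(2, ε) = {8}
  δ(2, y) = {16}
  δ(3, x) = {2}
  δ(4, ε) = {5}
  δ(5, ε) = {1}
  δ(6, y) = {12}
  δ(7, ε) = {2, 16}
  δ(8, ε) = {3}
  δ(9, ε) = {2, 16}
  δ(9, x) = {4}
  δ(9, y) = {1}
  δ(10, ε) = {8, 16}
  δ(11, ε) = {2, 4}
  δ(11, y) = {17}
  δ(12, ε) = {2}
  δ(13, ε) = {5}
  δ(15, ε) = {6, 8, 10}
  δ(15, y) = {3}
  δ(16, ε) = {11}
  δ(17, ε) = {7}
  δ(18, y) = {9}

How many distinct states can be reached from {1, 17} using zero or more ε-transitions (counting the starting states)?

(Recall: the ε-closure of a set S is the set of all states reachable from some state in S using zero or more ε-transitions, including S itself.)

10

Start with {1, 17}.
From 17 via ε: add 7.
From 7 via ε: add 2, 16.
From 2 via ε: add 8.
From 16 via ε: add 11.
From 8 via ε: add 3.
From 11 via ε: add 4.
From 4 via ε: add 5.
ε-closure = {1, 2, 3, 4, 5, 7, 8, 11, 16, 17}, which has 10 states.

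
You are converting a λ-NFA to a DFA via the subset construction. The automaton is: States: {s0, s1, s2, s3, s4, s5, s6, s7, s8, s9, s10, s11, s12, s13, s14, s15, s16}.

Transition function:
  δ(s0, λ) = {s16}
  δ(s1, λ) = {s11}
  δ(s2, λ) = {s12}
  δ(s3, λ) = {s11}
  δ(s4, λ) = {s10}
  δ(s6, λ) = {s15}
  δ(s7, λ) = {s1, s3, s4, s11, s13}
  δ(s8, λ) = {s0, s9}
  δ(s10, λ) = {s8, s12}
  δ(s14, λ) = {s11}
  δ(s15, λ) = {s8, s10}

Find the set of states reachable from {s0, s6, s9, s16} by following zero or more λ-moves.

{s0, s6, s8, s9, s10, s12, s15, s16}

Start with {s0, s6, s9, s16}.
From s6 via λ: add s15.
From s15 via λ: add s8, s10.
From s10 via λ: add s12.
No new states can be added; the closed set is {s0, s6, s8, s9, s10, s12, s15, s16}.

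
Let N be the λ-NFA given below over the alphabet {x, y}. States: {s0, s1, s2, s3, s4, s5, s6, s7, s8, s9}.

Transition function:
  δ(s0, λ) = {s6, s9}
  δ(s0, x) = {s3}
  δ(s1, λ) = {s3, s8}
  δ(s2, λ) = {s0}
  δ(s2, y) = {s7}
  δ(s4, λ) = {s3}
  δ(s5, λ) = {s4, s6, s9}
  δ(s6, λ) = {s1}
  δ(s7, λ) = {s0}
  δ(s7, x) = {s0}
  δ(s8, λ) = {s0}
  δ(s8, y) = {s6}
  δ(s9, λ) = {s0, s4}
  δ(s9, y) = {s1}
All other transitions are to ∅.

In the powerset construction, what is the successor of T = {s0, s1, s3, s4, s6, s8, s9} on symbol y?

{s0, s1, s3, s4, s6, s8, s9}

s8 on y → {s6}.
s9 on y → {s1}.
No y-transition from s0, s1, s3, s4, s6.
Union after reading y: {s1, s6}.
Now take the λ-closure:
From s1 via λ: add s3, s8.
From s8 via λ: add s0.
From s0 via λ: add s9.
From s9 via λ: add s4.
No new states can be added; the closed set is {s0, s1, s3, s4, s6, s8, s9}.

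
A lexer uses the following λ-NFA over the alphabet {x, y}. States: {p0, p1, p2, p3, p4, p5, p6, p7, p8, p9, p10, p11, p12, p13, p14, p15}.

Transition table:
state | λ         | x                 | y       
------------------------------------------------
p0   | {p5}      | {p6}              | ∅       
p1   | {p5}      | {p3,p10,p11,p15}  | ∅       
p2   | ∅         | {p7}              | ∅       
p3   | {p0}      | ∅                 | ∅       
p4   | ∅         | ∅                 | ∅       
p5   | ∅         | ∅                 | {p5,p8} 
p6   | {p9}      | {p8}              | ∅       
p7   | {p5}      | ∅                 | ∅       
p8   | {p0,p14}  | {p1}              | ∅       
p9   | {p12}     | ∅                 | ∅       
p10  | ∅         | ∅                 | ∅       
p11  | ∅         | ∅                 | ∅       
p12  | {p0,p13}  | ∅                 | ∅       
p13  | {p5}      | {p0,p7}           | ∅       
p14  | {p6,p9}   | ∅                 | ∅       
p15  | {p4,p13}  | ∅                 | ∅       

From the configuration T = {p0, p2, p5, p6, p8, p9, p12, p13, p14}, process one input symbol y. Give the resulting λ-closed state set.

p5 on y → {p5, p8}.
No y-transition from p0, p2, p6, p8, p9, p12, p13, p14.
Union after reading y: {p5, p8}.
Now take the λ-closure:
From p8 via λ: add p0, p14.
From p14 via λ: add p6, p9.
From p9 via λ: add p12.
From p12 via λ: add p13.
No new states can be added; the closed set is {p0, p5, p6, p8, p9, p12, p13, p14}.

{p0, p5, p6, p8, p9, p12, p13, p14}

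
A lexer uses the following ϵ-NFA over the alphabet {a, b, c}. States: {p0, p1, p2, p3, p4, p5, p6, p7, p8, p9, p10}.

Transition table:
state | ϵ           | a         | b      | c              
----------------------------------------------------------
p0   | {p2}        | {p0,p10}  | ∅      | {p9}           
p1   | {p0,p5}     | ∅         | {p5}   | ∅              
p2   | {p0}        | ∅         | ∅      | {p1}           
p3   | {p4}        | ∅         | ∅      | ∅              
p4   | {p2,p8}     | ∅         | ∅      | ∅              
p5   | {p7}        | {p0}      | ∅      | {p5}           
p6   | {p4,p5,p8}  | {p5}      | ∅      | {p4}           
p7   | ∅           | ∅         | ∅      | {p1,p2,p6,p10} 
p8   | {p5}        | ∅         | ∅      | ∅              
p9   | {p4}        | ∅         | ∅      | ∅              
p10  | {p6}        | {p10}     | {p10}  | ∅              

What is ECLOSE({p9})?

{p0, p2, p4, p5, p7, p8, p9}

Start with {p9}.
From p9 via ϵ: add p4.
From p4 via ϵ: add p2, p8.
From p2 via ϵ: add p0.
From p8 via ϵ: add p5.
From p5 via ϵ: add p7.
No new states can be added; the closed set is {p0, p2, p4, p5, p7, p8, p9}.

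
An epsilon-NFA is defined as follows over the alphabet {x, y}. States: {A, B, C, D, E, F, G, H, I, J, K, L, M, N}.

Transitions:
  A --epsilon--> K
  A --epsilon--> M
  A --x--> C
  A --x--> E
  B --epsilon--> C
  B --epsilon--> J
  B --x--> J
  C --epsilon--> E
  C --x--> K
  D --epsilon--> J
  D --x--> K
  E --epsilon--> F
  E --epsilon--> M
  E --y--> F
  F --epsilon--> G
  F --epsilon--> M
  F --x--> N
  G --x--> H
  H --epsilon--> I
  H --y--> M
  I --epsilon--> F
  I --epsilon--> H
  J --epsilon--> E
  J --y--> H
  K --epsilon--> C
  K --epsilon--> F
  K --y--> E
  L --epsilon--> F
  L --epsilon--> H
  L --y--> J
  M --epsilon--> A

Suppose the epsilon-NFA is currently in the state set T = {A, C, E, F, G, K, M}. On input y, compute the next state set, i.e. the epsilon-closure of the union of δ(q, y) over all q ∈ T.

E on y → {F}.
K on y → {E}.
No y-transition from A, C, F, G, M.
Union after reading y: {E, F}.
Now take the epsilon-closure:
From E via epsilon: add M.
From F via epsilon: add G.
From M via epsilon: add A.
From A via epsilon: add K.
From K via epsilon: add C.
No new states can be added; the closed set is {A, C, E, F, G, K, M}.

{A, C, E, F, G, K, M}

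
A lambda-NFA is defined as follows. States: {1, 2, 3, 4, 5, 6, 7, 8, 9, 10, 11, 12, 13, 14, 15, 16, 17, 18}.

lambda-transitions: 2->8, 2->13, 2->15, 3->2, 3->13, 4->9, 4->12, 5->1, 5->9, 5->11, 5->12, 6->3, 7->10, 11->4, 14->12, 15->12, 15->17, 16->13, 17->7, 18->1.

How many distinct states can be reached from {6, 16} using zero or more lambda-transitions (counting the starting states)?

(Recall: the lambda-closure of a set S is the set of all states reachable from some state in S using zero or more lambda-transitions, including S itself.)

11

Start with {6, 16}.
From 6 via lambda: add 3.
From 16 via lambda: add 13.
From 3 via lambda: add 2.
From 2 via lambda: add 8, 15.
From 15 via lambda: add 12, 17.
From 17 via lambda: add 7.
From 7 via lambda: add 10.
lambda-closure = {2, 3, 6, 7, 8, 10, 12, 13, 15, 16, 17}, which has 11 states.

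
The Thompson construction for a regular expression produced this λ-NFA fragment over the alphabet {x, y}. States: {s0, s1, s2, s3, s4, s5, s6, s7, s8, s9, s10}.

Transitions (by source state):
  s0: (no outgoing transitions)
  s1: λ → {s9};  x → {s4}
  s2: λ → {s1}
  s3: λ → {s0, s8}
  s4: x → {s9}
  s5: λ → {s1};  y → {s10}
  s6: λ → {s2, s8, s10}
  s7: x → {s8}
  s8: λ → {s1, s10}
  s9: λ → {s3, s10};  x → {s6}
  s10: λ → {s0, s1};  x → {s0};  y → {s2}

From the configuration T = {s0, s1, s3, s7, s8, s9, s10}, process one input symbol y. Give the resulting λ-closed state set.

s10 on y → {s2}.
No y-transition from s0, s1, s3, s7, s8, s9.
Union after reading y: {s2}.
Now take the λ-closure:
From s2 via λ: add s1.
From s1 via λ: add s9.
From s9 via λ: add s3, s10.
From s3 via λ: add s0, s8.
No new states can be added; the closed set is {s0, s1, s2, s3, s8, s9, s10}.

{s0, s1, s2, s3, s8, s9, s10}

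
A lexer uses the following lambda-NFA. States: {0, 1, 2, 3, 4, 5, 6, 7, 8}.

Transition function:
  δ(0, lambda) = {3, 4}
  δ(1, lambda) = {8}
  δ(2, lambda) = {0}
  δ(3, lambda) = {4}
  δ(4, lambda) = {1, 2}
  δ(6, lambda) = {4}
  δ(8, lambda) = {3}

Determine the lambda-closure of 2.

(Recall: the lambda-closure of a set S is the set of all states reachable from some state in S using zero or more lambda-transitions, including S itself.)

{0, 1, 2, 3, 4, 8}

Start with {2}.
From 2 via lambda: add 0.
From 0 via lambda: add 3, 4.
From 4 via lambda: add 1.
From 1 via lambda: add 8.
No new states can be added; the closed set is {0, 1, 2, 3, 4, 8}.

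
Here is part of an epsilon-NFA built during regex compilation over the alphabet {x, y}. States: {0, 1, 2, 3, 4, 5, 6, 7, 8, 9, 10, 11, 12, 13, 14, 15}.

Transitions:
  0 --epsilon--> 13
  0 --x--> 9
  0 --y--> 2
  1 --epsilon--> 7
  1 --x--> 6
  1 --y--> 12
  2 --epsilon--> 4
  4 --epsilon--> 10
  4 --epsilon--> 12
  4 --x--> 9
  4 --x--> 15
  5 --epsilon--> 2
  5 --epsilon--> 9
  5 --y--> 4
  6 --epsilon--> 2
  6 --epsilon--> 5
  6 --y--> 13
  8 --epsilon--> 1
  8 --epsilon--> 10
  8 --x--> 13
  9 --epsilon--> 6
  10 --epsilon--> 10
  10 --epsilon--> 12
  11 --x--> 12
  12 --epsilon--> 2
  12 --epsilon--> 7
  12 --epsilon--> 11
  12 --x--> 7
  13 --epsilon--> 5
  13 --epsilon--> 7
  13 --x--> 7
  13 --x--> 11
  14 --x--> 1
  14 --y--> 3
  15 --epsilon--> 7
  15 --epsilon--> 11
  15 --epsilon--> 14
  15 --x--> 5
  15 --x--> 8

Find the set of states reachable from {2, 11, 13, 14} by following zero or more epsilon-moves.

{2, 4, 5, 6, 7, 9, 10, 11, 12, 13, 14}

Start with {2, 11, 13, 14}.
From 2 via epsilon: add 4.
From 13 via epsilon: add 5, 7.
From 4 via epsilon: add 10, 12.
From 5 via epsilon: add 9.
From 9 via epsilon: add 6.
No new states can be added; the closed set is {2, 4, 5, 6, 7, 9, 10, 11, 12, 13, 14}.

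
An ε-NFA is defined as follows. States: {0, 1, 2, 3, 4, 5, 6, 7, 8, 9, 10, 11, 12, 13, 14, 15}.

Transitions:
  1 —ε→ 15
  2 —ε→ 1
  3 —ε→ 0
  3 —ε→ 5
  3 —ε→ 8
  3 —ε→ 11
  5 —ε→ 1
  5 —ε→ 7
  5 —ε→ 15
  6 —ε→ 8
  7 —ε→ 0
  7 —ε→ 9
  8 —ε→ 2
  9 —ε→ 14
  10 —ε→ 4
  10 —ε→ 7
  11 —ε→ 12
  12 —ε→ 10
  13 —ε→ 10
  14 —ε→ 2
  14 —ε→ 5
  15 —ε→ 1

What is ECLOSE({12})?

{0, 1, 2, 4, 5, 7, 9, 10, 12, 14, 15}

Start with {12}.
From 12 via ε: add 10.
From 10 via ε: add 4, 7.
From 7 via ε: add 0, 9.
From 9 via ε: add 14.
From 14 via ε: add 2, 5.
From 2 via ε: add 1.
From 5 via ε: add 15.
No new states can be added; the closed set is {0, 1, 2, 4, 5, 7, 9, 10, 12, 14, 15}.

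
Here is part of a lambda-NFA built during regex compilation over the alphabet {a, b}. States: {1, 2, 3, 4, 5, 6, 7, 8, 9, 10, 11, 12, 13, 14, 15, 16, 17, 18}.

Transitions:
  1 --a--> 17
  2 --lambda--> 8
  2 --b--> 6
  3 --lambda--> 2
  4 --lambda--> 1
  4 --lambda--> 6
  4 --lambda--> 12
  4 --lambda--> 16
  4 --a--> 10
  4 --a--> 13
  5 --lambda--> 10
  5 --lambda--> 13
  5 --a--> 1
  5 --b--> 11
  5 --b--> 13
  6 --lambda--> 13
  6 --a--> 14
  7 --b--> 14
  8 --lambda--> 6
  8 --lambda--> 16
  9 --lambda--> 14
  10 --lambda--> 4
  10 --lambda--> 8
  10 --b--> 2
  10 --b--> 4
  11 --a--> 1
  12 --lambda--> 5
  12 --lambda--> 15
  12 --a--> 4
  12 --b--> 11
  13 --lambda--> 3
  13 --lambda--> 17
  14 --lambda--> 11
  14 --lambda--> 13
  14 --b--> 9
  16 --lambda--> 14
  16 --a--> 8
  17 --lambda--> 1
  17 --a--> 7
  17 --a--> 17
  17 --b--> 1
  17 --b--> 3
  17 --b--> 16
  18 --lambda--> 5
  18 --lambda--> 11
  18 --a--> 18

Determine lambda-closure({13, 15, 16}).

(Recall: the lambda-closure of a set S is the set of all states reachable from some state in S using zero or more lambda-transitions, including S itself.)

{1, 2, 3, 6, 8, 11, 13, 14, 15, 16, 17}

Start with {13, 15, 16}.
From 13 via lambda: add 3, 17.
From 16 via lambda: add 14.
From 3 via lambda: add 2.
From 14 via lambda: add 11.
From 17 via lambda: add 1.
From 2 via lambda: add 8.
From 8 via lambda: add 6.
No new states can be added; the closed set is {1, 2, 3, 6, 8, 11, 13, 14, 15, 16, 17}.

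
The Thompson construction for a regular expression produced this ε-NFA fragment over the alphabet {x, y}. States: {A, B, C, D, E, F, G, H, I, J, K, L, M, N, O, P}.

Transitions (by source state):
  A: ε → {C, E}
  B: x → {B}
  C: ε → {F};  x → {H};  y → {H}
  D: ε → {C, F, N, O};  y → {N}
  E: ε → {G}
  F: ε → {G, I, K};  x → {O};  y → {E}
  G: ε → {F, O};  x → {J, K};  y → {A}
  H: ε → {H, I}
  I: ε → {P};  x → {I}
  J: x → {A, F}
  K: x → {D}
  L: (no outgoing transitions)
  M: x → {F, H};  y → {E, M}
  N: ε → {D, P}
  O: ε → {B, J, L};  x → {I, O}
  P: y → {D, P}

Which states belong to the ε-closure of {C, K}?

Start with {C, K}.
From C via ε: add F.
From F via ε: add G, I.
From G via ε: add O.
From I via ε: add P.
From O via ε: add B, J, L.
No new states can be added; the closed set is {B, C, F, G, I, J, K, L, O, P}.

{B, C, F, G, I, J, K, L, O, P}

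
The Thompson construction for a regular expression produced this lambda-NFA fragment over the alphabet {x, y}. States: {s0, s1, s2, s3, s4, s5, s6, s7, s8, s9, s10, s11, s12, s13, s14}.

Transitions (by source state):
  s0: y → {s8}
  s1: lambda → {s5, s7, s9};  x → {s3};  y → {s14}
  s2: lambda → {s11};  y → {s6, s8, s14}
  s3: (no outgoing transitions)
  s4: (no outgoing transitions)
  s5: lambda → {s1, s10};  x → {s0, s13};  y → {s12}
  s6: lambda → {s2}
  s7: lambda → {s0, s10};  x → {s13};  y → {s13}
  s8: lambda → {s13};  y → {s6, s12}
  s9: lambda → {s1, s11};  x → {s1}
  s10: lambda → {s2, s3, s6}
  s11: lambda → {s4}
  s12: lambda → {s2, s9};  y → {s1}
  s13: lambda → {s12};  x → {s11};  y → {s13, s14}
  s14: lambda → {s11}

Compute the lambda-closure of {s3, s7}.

{s0, s2, s3, s4, s6, s7, s10, s11}

Start with {s3, s7}.
From s7 via lambda: add s0, s10.
From s10 via lambda: add s2, s6.
From s2 via lambda: add s11.
From s11 via lambda: add s4.
No new states can be added; the closed set is {s0, s2, s3, s4, s6, s7, s10, s11}.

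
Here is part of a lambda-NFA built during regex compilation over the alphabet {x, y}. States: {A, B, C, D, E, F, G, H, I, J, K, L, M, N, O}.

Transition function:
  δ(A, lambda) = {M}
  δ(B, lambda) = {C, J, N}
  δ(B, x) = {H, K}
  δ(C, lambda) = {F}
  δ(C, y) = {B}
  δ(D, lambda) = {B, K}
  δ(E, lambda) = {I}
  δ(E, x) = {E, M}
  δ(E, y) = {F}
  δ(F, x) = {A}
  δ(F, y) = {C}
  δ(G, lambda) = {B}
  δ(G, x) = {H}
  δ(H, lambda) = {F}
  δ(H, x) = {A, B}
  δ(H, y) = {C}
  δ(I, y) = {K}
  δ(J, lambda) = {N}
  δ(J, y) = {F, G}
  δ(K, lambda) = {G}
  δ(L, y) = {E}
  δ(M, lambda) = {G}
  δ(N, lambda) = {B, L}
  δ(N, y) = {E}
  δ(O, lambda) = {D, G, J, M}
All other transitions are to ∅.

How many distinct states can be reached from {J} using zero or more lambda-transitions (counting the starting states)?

Start with {J}.
From J via lambda: add N.
From N via lambda: add B, L.
From B via lambda: add C.
From C via lambda: add F.
lambda-closure = {B, C, F, J, L, N}, which has 6 states.

6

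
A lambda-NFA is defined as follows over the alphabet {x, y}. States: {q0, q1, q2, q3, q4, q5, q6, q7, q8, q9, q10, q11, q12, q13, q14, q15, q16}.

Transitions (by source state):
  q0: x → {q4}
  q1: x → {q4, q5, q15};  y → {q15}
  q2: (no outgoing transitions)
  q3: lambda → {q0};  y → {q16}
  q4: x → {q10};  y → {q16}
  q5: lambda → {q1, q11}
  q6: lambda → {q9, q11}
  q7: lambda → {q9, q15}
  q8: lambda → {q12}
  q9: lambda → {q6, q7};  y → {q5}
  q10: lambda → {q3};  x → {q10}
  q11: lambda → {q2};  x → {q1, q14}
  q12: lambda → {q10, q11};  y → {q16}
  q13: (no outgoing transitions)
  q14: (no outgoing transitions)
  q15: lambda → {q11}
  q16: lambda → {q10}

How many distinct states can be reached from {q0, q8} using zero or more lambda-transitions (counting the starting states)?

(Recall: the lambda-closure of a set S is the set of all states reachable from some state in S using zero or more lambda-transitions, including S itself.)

7

Start with {q0, q8}.
From q8 via lambda: add q12.
From q12 via lambda: add q10, q11.
From q10 via lambda: add q3.
From q11 via lambda: add q2.
lambda-closure = {q0, q2, q3, q8, q10, q11, q12}, which has 7 states.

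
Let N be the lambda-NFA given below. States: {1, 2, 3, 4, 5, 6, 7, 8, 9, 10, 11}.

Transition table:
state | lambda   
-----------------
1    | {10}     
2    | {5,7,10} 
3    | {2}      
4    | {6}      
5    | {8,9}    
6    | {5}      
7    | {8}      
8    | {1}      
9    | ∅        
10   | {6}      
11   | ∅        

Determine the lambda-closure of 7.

{1, 5, 6, 7, 8, 9, 10}

Start with {7}.
From 7 via lambda: add 8.
From 8 via lambda: add 1.
From 1 via lambda: add 10.
From 10 via lambda: add 6.
From 6 via lambda: add 5.
From 5 via lambda: add 9.
No new states can be added; the closed set is {1, 5, 6, 7, 8, 9, 10}.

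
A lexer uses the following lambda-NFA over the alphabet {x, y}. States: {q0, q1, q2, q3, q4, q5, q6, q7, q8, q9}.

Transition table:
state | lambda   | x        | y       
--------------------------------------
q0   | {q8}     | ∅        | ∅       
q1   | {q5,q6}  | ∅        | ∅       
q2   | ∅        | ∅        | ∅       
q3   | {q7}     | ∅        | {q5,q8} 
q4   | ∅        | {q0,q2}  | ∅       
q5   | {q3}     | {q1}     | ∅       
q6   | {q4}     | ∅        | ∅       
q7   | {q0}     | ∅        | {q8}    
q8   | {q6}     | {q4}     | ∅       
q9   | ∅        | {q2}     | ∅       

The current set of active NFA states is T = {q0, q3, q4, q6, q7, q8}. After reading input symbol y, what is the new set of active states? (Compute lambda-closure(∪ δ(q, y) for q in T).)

{q0, q3, q4, q5, q6, q7, q8}

q3 on y → {q5, q8}.
q7 on y → {q8}.
No y-transition from q0, q4, q6, q8.
Union after reading y: {q5, q8}.
Now take the lambda-closure:
From q5 via lambda: add q3.
From q8 via lambda: add q6.
From q3 via lambda: add q7.
From q6 via lambda: add q4.
From q7 via lambda: add q0.
No new states can be added; the closed set is {q0, q3, q4, q5, q6, q7, q8}.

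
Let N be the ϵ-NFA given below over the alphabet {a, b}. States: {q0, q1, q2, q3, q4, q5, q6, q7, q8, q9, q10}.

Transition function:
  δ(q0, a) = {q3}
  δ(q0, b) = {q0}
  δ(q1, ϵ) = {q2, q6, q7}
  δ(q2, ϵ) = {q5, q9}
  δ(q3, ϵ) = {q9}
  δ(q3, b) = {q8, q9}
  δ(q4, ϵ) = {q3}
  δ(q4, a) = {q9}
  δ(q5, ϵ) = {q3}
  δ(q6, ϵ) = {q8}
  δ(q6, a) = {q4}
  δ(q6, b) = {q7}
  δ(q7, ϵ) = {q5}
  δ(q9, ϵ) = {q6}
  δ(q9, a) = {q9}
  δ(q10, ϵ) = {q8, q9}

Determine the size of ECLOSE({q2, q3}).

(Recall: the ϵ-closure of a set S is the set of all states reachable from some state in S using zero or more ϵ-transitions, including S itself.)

Start with {q2, q3}.
From q2 via ϵ: add q5, q9.
From q9 via ϵ: add q6.
From q6 via ϵ: add q8.
ϵ-closure = {q2, q3, q5, q6, q8, q9}, which has 6 states.

6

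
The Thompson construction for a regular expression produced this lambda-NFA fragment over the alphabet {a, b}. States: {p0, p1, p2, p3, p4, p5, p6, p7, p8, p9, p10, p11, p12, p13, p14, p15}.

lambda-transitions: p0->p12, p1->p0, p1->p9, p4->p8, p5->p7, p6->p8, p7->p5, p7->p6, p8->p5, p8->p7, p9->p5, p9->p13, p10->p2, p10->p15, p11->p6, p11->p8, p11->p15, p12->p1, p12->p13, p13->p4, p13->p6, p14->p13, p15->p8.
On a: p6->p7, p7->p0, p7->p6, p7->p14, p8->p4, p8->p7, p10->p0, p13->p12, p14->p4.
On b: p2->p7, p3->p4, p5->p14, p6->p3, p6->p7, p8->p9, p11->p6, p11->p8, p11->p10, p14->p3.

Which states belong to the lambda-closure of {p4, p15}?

{p4, p5, p6, p7, p8, p15}

Start with {p4, p15}.
From p4 via lambda: add p8.
From p8 via lambda: add p5, p7.
From p7 via lambda: add p6.
No new states can be added; the closed set is {p4, p5, p6, p7, p8, p15}.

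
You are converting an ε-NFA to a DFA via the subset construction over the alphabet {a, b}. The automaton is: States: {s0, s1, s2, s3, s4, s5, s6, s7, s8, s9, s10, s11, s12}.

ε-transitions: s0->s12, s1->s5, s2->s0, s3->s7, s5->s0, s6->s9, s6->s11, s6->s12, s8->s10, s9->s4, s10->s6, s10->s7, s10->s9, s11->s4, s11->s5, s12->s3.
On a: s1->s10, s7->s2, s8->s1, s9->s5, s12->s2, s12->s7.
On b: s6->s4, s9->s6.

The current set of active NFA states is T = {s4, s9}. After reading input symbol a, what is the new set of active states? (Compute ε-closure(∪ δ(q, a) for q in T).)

s9 on a → {s5}.
No a-transition from s4.
Union after reading a: {s5}.
Now take the ε-closure:
From s5 via ε: add s0.
From s0 via ε: add s12.
From s12 via ε: add s3.
From s3 via ε: add s7.
No new states can be added; the closed set is {s0, s3, s5, s7, s12}.

{s0, s3, s5, s7, s12}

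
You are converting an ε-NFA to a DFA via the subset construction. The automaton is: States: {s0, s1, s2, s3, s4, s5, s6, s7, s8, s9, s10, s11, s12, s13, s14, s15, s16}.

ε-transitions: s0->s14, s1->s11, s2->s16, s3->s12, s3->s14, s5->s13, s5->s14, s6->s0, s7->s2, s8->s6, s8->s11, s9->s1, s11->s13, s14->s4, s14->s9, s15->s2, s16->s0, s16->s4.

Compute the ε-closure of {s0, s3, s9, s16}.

Start with {s0, s3, s9, s16}.
From s0 via ε: add s14.
From s3 via ε: add s12.
From s9 via ε: add s1.
From s16 via ε: add s4.
From s1 via ε: add s11.
From s11 via ε: add s13.
No new states can be added; the closed set is {s0, s1, s3, s4, s9, s11, s12, s13, s14, s16}.

{s0, s1, s3, s4, s9, s11, s12, s13, s14, s16}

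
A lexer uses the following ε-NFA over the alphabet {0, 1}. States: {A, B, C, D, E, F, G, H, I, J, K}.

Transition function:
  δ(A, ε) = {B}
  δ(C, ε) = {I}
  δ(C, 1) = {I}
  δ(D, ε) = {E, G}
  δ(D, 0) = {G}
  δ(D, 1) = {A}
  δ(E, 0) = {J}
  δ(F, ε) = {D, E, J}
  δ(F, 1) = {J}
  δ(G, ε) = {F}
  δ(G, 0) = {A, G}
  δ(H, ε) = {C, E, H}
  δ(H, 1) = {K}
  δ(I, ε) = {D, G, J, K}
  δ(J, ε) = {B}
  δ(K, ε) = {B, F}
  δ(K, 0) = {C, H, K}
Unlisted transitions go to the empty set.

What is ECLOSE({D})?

{B, D, E, F, G, J}

Start with {D}.
From D via ε: add E, G.
From G via ε: add F.
From F via ε: add J.
From J via ε: add B.
No new states can be added; the closed set is {B, D, E, F, G, J}.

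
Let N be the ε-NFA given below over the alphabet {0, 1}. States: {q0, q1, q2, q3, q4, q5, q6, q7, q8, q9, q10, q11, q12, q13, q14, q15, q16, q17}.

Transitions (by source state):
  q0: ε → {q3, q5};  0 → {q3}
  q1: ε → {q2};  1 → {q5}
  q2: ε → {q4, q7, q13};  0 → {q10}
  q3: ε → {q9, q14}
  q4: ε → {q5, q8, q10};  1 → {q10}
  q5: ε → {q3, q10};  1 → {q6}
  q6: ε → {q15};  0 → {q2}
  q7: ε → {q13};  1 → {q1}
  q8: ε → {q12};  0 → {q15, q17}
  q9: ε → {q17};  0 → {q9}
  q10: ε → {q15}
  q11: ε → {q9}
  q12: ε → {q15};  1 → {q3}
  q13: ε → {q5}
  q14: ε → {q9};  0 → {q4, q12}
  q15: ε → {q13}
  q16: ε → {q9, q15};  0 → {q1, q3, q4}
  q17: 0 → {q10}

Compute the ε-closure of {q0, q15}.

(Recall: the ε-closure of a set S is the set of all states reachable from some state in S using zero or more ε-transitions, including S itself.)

Start with {q0, q15}.
From q0 via ε: add q3, q5.
From q15 via ε: add q13.
From q3 via ε: add q9, q14.
From q5 via ε: add q10.
From q9 via ε: add q17.
No new states can be added; the closed set is {q0, q3, q5, q9, q10, q13, q14, q15, q17}.

{q0, q3, q5, q9, q10, q13, q14, q15, q17}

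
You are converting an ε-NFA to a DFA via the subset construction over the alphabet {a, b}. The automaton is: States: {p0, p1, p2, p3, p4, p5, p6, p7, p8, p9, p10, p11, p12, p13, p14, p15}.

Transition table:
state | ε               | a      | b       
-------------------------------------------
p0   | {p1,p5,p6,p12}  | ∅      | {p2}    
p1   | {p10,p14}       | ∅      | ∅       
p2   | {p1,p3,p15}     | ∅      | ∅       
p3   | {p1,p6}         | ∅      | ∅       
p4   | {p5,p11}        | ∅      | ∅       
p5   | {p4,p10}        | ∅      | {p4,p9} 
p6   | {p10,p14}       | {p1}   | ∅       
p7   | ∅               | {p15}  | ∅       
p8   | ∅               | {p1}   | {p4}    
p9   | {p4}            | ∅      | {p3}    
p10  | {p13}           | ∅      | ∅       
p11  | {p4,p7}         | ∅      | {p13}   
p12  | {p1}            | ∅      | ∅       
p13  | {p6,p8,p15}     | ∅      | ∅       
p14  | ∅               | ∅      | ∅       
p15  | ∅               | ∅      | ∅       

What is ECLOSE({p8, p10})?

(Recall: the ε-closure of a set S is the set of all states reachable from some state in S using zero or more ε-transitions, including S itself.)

Start with {p8, p10}.
From p10 via ε: add p13.
From p13 via ε: add p6, p15.
From p6 via ε: add p14.
No new states can be added; the closed set is {p6, p8, p10, p13, p14, p15}.

{p6, p8, p10, p13, p14, p15}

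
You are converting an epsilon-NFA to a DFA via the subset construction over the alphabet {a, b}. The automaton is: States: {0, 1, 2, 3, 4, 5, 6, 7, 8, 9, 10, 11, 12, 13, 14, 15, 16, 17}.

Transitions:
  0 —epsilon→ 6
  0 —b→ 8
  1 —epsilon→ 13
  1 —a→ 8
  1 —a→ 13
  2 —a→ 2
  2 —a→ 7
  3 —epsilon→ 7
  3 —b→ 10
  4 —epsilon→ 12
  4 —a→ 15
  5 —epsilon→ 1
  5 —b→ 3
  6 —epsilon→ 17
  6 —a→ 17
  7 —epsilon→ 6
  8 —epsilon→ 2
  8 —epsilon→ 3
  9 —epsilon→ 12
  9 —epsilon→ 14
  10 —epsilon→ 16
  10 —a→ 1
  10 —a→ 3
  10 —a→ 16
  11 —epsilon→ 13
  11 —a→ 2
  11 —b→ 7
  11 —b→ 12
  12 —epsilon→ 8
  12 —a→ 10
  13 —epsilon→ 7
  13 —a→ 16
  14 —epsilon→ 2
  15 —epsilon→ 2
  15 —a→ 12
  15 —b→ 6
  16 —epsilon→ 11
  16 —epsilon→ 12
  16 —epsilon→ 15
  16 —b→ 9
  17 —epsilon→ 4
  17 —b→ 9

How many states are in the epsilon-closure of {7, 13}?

Start with {7, 13}.
From 7 via epsilon: add 6.
From 6 via epsilon: add 17.
From 17 via epsilon: add 4.
From 4 via epsilon: add 12.
From 12 via epsilon: add 8.
From 8 via epsilon: add 2, 3.
epsilon-closure = {2, 3, 4, 6, 7, 8, 12, 13, 17}, which has 9 states.

9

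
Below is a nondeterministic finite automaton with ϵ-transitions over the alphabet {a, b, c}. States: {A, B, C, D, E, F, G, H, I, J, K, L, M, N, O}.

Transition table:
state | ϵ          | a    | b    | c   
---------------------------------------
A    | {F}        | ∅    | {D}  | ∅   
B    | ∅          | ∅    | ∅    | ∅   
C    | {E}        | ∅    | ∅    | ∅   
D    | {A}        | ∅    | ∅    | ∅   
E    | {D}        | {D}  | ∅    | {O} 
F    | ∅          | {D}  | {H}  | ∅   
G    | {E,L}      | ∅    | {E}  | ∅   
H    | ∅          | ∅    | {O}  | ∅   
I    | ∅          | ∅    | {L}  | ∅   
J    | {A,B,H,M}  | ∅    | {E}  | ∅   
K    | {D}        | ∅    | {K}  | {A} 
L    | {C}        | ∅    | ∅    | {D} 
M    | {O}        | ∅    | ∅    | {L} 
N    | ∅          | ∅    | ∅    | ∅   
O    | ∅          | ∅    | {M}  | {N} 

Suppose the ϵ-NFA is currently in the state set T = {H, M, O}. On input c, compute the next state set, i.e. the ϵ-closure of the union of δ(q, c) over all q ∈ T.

{A, C, D, E, F, L, N}

M on c → {L}.
O on c → {N}.
No c-transition from H.
Union after reading c: {L, N}.
Now take the ϵ-closure:
From L via ϵ: add C.
From C via ϵ: add E.
From E via ϵ: add D.
From D via ϵ: add A.
From A via ϵ: add F.
No new states can be added; the closed set is {A, C, D, E, F, L, N}.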